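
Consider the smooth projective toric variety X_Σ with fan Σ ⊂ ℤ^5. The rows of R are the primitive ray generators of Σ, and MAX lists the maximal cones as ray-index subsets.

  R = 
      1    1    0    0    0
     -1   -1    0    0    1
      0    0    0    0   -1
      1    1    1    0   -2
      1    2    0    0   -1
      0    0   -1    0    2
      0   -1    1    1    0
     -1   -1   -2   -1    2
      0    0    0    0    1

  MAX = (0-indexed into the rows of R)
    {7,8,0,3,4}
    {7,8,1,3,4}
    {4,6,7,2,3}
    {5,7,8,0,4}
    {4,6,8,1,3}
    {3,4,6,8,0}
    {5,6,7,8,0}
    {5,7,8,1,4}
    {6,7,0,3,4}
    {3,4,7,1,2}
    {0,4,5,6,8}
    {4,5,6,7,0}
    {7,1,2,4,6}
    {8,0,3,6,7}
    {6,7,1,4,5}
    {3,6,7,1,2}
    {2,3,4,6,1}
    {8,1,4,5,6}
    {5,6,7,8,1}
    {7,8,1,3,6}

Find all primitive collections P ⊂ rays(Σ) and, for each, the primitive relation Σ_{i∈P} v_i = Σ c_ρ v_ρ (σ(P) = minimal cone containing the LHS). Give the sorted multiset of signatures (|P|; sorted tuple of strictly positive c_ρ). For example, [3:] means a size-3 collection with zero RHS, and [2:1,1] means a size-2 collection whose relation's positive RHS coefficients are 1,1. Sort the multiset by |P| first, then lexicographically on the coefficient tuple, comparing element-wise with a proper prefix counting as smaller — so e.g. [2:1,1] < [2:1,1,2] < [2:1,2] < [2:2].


The 7 primitive collections of Σ (r=9, n=5):

  {2,8}:  v_{2} + v_{8} = 0  ⇒ sig = [2:]
  {0,1}:  v_{0} + v_{1} = v_{8}  ⇒ sig = [2:1]
  {3,5}:  v_{3} + v_{5} = v_{0}  ⇒ sig = [2:1]
  {2,5}:  v_{2} + v_{5} = v_{4} + v_{6} + v_{7}  ⇒ sig = [2:1,1,1]
  {0,2}:  v_{0} + v_{2} = v_{3} + v_{4} + v_{6} + v_{7}  ⇒ sig = [2:1,1,1,1]
  {4,6,7,8}:  v_{4} + v_{6} + v_{7} + v_{8} = v_{5}  ⇒ sig = [4:1]
  {1,3,4,6,7}:  v_{1} + v_{3} + v_{4} + v_{6} + v_{7} = 0  ⇒ sig = [5:]

so the primitive-relation signature multiset is
{ [2:],  [2:1] ×2,  [2:1,1,1],  [2:1,1,1,1],  [4:1],  [5:] }


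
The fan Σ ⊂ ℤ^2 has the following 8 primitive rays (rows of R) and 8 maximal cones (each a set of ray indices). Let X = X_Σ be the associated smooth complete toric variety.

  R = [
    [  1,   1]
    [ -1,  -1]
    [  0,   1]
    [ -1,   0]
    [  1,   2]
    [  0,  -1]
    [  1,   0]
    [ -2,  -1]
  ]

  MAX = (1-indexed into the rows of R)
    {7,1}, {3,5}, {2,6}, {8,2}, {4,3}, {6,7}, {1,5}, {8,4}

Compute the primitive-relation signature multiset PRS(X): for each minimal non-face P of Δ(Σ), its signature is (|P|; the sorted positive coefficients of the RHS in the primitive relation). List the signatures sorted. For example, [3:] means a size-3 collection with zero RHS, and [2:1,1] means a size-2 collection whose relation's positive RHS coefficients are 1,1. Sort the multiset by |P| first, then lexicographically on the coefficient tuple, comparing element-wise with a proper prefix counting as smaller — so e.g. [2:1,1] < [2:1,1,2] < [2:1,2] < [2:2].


The 20 primitive collections of Σ (r=8, n=2):

  • {1,2}:  v_{1} + v_{2} = 0  →  sig = [2:]
  • {3,6}:  v_{3} + v_{6} = 0  →  sig = [2:]
  • {4,7}:  v_{4} + v_{7} = 0  →  sig = [2:]
  • {1,3}:  v_{1} + v_{3} = v_{5}  →  sig = [2:1]
  • {1,4}:  v_{1} + v_{4} = v_{3}  →  sig = [2:1]
  • {1,6}:  v_{1} + v_{6} = v_{7}  →  sig = [2:1]
  • {1,8}:  v_{1} + v_{8} = v_{4}  →  sig = [2:1]
  • {2,3}:  v_{2} + v_{3} = v_{4}  →  sig = [2:1]
  • {2,4}:  v_{2} + v_{4} = v_{8}  →  sig = [2:1]
  • {2,5}:  v_{2} + v_{5} = v_{3}  →  sig = [2:1]
  • {2,7}:  v_{2} + v_{7} = v_{6}  →  sig = [2:1]
  • {3,7}:  v_{3} + v_{7} = v_{1}  →  sig = [2:1]
  • {4,6}:  v_{4} + v_{6} = v_{2}  →  sig = [2:1]
  • {5,6}:  v_{5} + v_{6} = v_{1}  →  sig = [2:1]
  • {7,8}:  v_{7} + v_{8} = v_{2}  →  sig = [2:1]
  • {5,8}:  v_{5} + v_{8} = v_{3} + v_{4}  →  sig = [2:1,1]
  • {3,8}:  v_{3} + v_{8} = 2·v_{4}  →  sig = [2:2]
  • {4,5}:  v_{4} + v_{5} = 2·v_{3}  →  sig = [2:2]
  • {5,7}:  v_{5} + v_{7} = 2·v_{1}  →  sig = [2:2]
  • {6,8}:  v_{6} + v_{8} = 2·v_{2}  →  sig = [2:2]

so the primitive-relation signature multiset is
[[2:], [2:], [2:], [2:1], [2:1], [2:1], [2:1], [2:1], [2:1], [2:1], [2:1], [2:1], [2:1], [2:1], [2:1], [2:1,1], [2:2], [2:2], [2:2], [2:2]]


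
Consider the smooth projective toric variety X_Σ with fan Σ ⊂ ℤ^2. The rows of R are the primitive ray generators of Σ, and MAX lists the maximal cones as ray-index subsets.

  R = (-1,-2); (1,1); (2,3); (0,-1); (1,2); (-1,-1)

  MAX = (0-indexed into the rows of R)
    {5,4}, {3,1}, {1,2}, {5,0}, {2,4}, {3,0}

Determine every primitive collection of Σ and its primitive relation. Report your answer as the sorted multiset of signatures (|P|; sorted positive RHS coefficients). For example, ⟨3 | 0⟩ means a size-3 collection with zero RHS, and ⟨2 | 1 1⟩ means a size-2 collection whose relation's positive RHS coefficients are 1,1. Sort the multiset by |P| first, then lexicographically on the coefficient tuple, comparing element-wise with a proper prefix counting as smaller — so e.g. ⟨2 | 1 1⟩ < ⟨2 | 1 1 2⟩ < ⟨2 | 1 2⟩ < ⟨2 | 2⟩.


|primitive collections| = 9. Relations:

  {0,4}:  v_{0} + v_{4} = 0  ⟹  sig = ⟨2 | 0⟩
  {1,5}:  v_{1} + v_{5} = 0  ⟹  sig = ⟨2 | 0⟩
  {0,1}:  v_{0} + v_{1} = v_{3}  ⟹  sig = ⟨2 | 1⟩
  {0,2}:  v_{0} + v_{2} = v_{1}  ⟹  sig = ⟨2 | 1⟩
  {1,4}:  v_{1} + v_{4} = v_{2}  ⟹  sig = ⟨2 | 1⟩
  {2,5}:  v_{2} + v_{5} = v_{4}  ⟹  sig = ⟨2 | 1⟩
  {3,4}:  v_{3} + v_{4} = v_{1}  ⟹  sig = ⟨2 | 1⟩
  {3,5}:  v_{3} + v_{5} = v_{0}  ⟹  sig = ⟨2 | 1⟩
  {2,3}:  v_{2} + v_{3} = 2·v_{1}  ⟹  sig = ⟨2 | 2⟩

Sorted signature multiset PRS(X):
{ ⟨2 | 0⟩ ×2,  ⟨2 | 1⟩ ×6,  ⟨2 | 2⟩ }


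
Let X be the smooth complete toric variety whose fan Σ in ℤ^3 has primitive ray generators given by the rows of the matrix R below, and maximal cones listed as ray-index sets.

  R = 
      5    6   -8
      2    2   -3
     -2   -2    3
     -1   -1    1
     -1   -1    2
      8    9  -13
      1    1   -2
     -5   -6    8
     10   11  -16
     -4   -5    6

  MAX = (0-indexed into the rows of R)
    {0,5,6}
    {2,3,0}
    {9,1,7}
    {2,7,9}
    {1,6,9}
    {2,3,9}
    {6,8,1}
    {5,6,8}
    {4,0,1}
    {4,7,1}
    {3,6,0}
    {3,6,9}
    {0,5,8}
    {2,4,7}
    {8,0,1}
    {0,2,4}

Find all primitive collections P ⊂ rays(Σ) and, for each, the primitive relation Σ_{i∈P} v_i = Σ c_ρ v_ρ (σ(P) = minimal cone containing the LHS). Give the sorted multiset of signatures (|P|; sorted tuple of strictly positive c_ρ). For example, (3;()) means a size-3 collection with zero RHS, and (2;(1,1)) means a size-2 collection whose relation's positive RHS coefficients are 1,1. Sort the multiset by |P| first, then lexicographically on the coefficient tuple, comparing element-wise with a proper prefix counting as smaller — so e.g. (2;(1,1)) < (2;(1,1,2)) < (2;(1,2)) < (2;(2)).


Δ(Σ) — 10 vertices, 23 min non-faces:

  {0,7}:  v_{0} + v_{7} = 0  ⇒ sig = (2;())
  {1,2}:  v_{1} + v_{2} = 0  ⇒ sig = (2;())
  {4,6}:  v_{4} + v_{6} = 0  ⇒ sig = (2;())
  {0,9}:  v_{0} + v_{9} = v_{6}  ⇒ sig = (2;(1))
  {1,3}:  v_{1} + v_{3} = v_{6}  ⇒ sig = (2;(1))
  {1,5}:  v_{1} + v_{5} = v_{8}  ⇒ sig = (2;(1))
  {2,6}:  v_{2} + v_{6} = v_{3}  ⇒ sig = (2;(1))
  {2,8}:  v_{2} + v_{8} = v_{5}  ⇒ sig = (2;(1))
  {3,4}:  v_{3} + v_{4} = v_{2}  ⇒ sig = (2;(1))
  {4,9}:  v_{4} + v_{9} = v_{7}  ⇒ sig = (2;(1))
  {6,7}:  v_{6} + v_{7} = v_{9}  ⇒ sig = (2;(1))
  {2,5}:  v_{2} + v_{5} = v_{0} + v_{6}  ⇒ sig = (2;(1,1))
  {3,7}:  v_{3} + v_{7} = v_{2} + v_{9}  ⇒ sig = (2;(1,1))
  {3,8}:  v_{3} + v_{8} = v_{5} + v_{6}  ⇒ sig = (2;(1,1))
  {4,5}:  v_{4} + v_{5} = v_{0} + v_{1}  ⇒ sig = (2;(1,1))
  {5,7}:  v_{5} + v_{7} = v_{1} + v_{6}  ⇒ sig = (2;(1,1))
  {3,5}:  v_{3} + v_{5} = v_{0} + 2·v_{6}  ⇒ sig = (2;(1,2))
  {4,8}:  v_{4} + v_{8} = v_{0} + 2·v_{1}  ⇒ sig = (2;(1,2))
  {5,9}:  v_{5} + v_{9} = v_{1} + 2·v_{6}  ⇒ sig = (2;(1,2))
  {7,8}:  v_{7} + v_{8} = 2·v_{1} + v_{6}  ⇒ sig = (2;(1,2))
  {8,9}:  v_{8} + v_{9} = 2·v_{1} + 2·v_{6}  ⇒ sig = (2;(2,2))
  {0,1,6}:  v_{0} + v_{1} + v_{6} = v_{5}  ⇒ sig = (3;(1))
  {0,6,8}:  v_{0} + v_{6} + v_{8} = 2·v_{5}  ⇒ sig = (3;(2))

so the primitive-relation signature multiset is
{ (2;()) ×3,  (2;(1)) ×8,  (2;(1,1)) ×5,  (2;(1,2)) ×4,  (2;(2,2)),  (3;(1)),  (3;(2)) }


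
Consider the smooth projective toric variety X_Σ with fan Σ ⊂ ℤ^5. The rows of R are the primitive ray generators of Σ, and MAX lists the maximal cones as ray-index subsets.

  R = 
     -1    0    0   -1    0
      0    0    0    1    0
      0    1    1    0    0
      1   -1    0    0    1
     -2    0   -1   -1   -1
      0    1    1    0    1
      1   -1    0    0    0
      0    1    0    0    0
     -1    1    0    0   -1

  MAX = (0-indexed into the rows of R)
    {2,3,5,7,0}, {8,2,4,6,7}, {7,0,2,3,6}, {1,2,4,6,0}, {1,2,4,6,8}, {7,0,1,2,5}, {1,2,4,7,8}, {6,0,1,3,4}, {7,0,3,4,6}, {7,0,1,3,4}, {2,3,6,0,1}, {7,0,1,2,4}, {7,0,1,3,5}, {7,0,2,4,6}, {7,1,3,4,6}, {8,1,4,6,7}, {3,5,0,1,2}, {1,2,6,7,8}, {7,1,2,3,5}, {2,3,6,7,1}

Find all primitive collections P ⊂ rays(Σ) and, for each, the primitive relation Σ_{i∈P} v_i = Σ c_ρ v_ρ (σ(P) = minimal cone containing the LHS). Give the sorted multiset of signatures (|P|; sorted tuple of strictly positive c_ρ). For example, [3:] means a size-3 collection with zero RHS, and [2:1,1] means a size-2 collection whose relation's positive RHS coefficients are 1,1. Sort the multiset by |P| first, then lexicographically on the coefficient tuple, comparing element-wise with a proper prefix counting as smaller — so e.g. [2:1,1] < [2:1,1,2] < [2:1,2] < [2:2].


Σ has 9 primitive collections:

  P={3,8}:  v_{3} + v_{8} = 0  →  sig = [2:]
  P={0,8}:  v_{0} + v_{8} = v_{2} + v_{4}  →  sig = [2:1,1]
  P={5,6}:  v_{5} + v_{6} = v_{2} + v_{3}  →  sig = [2:1,1]
  P={5,8}:  v_{5} + v_{8} = v_{0} + v_{1} + v_{2} + v_{7}  →  sig = [2:1,1,1,1]
  P={4,5}:  v_{4} + v_{5} = 2·v_{0} + v_{1} + v_{7}  →  sig = [2:1,1,2]
  P={2,3,4}:  v_{2} + v_{3} + v_{4} = v_{0}  →  sig = [3:1]
  P={0,1,6,7}:  v_{0} + v_{1} + v_{6} + v_{7} = 0  →  sig = [4:]
  P={0,1,2,3,7}:  v_{0} + v_{1} + v_{2} + v_{3} + v_{7} = v_{5}  →  sig = [5:1]
  P={1,2,4,6,7}:  v_{1} + v_{2} + v_{4} + v_{6} + v_{7} = v_{8}  →  sig = [5:1]

Hence PRS(X_Σ) =
    |P|=2: 5 collections, coeffs (), (1,1), (1,1), (1,1,1,1), (1,1,2)
    |P|=3: 1 collection, coeffs (1)
    |P|=4: 1 collection, coeffs ()
    |P|=5: 2 collections, coeffs (1), (1)


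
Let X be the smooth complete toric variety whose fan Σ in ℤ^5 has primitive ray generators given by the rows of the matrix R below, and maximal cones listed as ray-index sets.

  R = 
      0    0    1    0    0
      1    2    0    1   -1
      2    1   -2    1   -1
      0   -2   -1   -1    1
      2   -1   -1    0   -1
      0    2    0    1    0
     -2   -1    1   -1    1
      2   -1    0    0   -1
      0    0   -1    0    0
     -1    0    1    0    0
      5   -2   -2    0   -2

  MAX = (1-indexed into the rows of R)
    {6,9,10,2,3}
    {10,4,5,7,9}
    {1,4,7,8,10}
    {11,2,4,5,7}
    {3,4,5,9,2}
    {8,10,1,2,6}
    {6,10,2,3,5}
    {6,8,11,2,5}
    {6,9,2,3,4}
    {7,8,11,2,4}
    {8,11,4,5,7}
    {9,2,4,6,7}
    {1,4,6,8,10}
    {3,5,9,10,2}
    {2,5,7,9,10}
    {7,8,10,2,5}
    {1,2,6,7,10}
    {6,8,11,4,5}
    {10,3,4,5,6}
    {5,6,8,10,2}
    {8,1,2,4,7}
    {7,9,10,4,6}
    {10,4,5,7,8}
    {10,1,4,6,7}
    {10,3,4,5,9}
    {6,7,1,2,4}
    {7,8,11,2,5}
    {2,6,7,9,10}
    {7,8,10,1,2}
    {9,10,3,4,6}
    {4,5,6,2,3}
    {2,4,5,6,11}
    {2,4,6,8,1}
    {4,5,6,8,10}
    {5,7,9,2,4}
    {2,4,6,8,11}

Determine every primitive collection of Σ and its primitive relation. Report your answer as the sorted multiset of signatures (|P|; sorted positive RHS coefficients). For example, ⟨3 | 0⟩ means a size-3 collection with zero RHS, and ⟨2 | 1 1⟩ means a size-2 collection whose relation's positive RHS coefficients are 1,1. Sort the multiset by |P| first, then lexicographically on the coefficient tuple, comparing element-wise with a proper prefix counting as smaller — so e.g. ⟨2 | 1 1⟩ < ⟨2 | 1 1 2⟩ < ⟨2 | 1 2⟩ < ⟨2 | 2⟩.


|primitive collections| = 16. Relations:

  • {1,9}:  v_{1} + v_{9} = 0  →  sig = ⟨2 | 0⟩
  • {1,5}:  v_{1} + v_{5} = v_{8}  →  sig = ⟨2 | 1⟩
  • {3,7}:  v_{3} + v_{7} = v_{9}  →  sig = ⟨2 | 1⟩
  • {8,9}:  v_{8} + v_{9} = v_{5}  →  sig = ⟨2 | 1⟩
  • {1,3}:  v_{1} + v_{3} = v_{5} + v_{6}  →  sig = ⟨2 | 1 1⟩
  • {10,11}:  v_{10} + v_{11} = v_{5} + v_{8}  →  sig = ⟨2 | 1 1⟩
  • {3,11}:  v_{3} + v_{11} = v_{2} + v_{4} + 3·v_{5} + v_{6}  →  sig = ⟨2 | 1 1 1 3⟩
  • {1,11}:  v_{1} + v_{11} = v_{2} + v_{4} + 2·v_{8}  →  sig = ⟨2 | 1 1 2⟩
  • {9,11}:  v_{9} + v_{11} = v_{2} + v_{4} + 2·v_{5}  →  sig = ⟨2 | 1 1 2⟩
  • {3,8}:  v_{3} + v_{8} = 2·v_{5} + v_{6}  →  sig = ⟨2 | 1 2⟩
  • {2,4,10}:  v_{2} + v_{4} + v_{10} = 0  →  sig = ⟨3 | 0⟩
  • {5,6,7}:  v_{5} + v_{6} + v_{7} = 0  →  sig = ⟨3 | 0⟩
  • {5,6,9}:  v_{5} + v_{6} + v_{9} = v_{3}  →  sig = ⟨3 | 1⟩
  • {6,7,8}:  v_{6} + v_{7} + v_{8} = v_{1}  →  sig = ⟨3 | 1⟩
  • {6,7,11}:  v_{6} + v_{7} + v_{11} = v_{2} + v_{4} + v_{8}  →  sig = ⟨3 | 1 1 1⟩
  • {2,4,5,8}:  v_{2} + v_{4} + v_{5} + v_{8} = v_{11}  →  sig = ⟨4 | 1⟩

Hence PRS(X_Σ) =
{ ⟨2 | 0⟩,  ⟨2 | 1⟩ ×3,  ⟨2 | 1 1⟩ ×2,  ⟨2 | 1 1 1 3⟩,  ⟨2 | 1 1 2⟩ ×2,  ⟨2 | 1 2⟩,  ⟨3 | 0⟩ ×2,  ⟨3 | 1⟩ ×2,  ⟨3 | 1 1 1⟩,  ⟨4 | 1⟩ }


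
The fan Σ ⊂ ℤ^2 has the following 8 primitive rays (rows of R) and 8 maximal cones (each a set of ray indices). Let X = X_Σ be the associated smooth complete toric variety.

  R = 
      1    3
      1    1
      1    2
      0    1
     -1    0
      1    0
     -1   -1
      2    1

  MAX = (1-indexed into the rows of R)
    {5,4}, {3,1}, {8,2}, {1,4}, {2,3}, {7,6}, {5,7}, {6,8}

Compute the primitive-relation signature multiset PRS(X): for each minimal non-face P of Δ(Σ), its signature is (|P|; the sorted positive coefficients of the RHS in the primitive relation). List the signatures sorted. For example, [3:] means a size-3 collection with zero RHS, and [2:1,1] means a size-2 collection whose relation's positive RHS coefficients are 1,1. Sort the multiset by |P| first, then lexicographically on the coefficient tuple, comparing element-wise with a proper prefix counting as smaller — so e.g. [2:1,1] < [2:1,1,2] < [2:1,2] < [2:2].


Primitive collections (20):

  {2,7}:  v_{2} + v_{7} = 0  so sig = [2:]
  {5,6}:  v_{5} + v_{6} = 0  so sig = [2:]
  {2,4}:  v_{2} + v_{4} = v_{3}  so sig = [2:1]
  {2,5}:  v_{2} + v_{5} = v_{4}  so sig = [2:1]
  {2,6}:  v_{2} + v_{6} = v_{8}  so sig = [2:1]
  {3,4}:  v_{3} + v_{4} = v_{1}  so sig = [2:1]
  {3,7}:  v_{3} + v_{7} = v_{4}  so sig = [2:1]
  {4,6}:  v_{4} + v_{6} = v_{2}  so sig = [2:1]
  {4,7}:  v_{4} + v_{7} = v_{5}  so sig = [2:1]
  {5,8}:  v_{5} + v_{8} = v_{2}  so sig = [2:1]
  {7,8}:  v_{7} + v_{8} = v_{6}  so sig = [2:1]
  {1,6}:  v_{1} + v_{6} = v_{2} + v_{3}  so sig = [2:1,1]
  {1,8}:  v_{1} + v_{8} = 2·v_{2} + v_{3}  so sig = [2:1,2]
  {1,2}:  v_{1} + v_{2} = 2·v_{3}  so sig = [2:2]
  {1,7}:  v_{1} + v_{7} = 2·v_{4}  so sig = [2:2]
  {3,5}:  v_{3} + v_{5} = 2·v_{4}  so sig = [2:2]
  {3,6}:  v_{3} + v_{6} = 2·v_{2}  so sig = [2:2]
  {4,8}:  v_{4} + v_{8} = 2·v_{2}  so sig = [2:2]
  {1,5}:  v_{1} + v_{5} = 3·v_{4}  so sig = [2:3]
  {3,8}:  v_{3} + v_{8} = 3·v_{2}  so sig = [2:3]

Signatures (|P|; sorted positive RHS coefficients), sorted:
[[2:], [2:], [2:1], [2:1], [2:1], [2:1], [2:1], [2:1], [2:1], [2:1], [2:1], [2:1,1], [2:1,2], [2:2], [2:2], [2:2], [2:2], [2:2], [2:3], [2:3]]


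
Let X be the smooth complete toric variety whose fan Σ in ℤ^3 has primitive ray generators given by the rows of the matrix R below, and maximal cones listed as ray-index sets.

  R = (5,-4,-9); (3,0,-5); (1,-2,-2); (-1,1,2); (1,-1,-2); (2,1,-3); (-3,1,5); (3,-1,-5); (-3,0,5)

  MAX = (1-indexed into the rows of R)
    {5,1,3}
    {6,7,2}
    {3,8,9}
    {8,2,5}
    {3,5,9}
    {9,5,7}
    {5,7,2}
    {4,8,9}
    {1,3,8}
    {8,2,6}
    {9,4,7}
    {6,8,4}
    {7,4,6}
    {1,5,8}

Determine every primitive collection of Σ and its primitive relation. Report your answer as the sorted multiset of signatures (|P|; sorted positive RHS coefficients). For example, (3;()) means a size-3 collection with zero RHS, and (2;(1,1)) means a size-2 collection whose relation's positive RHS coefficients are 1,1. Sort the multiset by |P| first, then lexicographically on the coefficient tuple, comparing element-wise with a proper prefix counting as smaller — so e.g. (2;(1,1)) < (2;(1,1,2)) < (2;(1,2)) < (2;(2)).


|primitive collections| = 17. Relations:

  {2,9}:  v_{2} + v_{9} = 0  ⟹  sig = (2;())
  {4,5}:  v_{4} + v_{5} = 0  ⟹  sig = (2;())
  {7,8}:  v_{7} + v_{8} = 0  ⟹  sig = (2;())
  {2,4}:  v_{2} + v_{4} = v_{6}  ⟹  sig = (2;(1))
  {3,6}:  v_{3} + v_{6} = v_{8}  ⟹  sig = (2;(1))
  {5,6}:  v_{5} + v_{6} = v_{2}  ⟹  sig = (2;(1))
  {6,9}:  v_{6} + v_{9} = v_{4}  ⟹  sig = (2;(1))
  {1,4}:  v_{1} + v_{4} = v_{3} + v_{8}  ⟹  sig = (2;(1,1))
  {1,7}:  v_{1} + v_{7} = v_{3} + v_{5}  ⟹  sig = (2;(1,1))
  {2,3}:  v_{2} + v_{3} = v_{5} + v_{8}  ⟹  sig = (2;(1,1))
  {3,4}:  v_{3} + v_{4} = v_{8} + v_{9}  ⟹  sig = (2;(1,1))
  {3,7}:  v_{3} + v_{7} = v_{5} + v_{9}  ⟹  sig = (2;(1,1))
  {1,6}:  v_{1} + v_{6} = v_{5} + 2·v_{8}  ⟹  sig = (2;(1,2))
  {1,9}:  v_{1} + v_{9} = 2·v_{3}  ⟹  sig = (2;(2))
  {1,2}:  v_{1} + v_{2} = 2·v_{5} + 2·v_{8}  ⟹  sig = (2;(2,2))
  {3,5,8}:  v_{3} + v_{5} + v_{8} = v_{1}  ⟹  sig = (3;(1))
  {5,8,9}:  v_{5} + v_{8} + v_{9} = v_{3}  ⟹  sig = (3;(1))

Hence PRS(X_Σ) =
{ (2;()) ×3,  (2;(1)) ×4,  (2;(1,1)) ×5,  (2;(1,2)),  (2;(2)),  (2;(2,2)),  (3;(1)) ×2 }


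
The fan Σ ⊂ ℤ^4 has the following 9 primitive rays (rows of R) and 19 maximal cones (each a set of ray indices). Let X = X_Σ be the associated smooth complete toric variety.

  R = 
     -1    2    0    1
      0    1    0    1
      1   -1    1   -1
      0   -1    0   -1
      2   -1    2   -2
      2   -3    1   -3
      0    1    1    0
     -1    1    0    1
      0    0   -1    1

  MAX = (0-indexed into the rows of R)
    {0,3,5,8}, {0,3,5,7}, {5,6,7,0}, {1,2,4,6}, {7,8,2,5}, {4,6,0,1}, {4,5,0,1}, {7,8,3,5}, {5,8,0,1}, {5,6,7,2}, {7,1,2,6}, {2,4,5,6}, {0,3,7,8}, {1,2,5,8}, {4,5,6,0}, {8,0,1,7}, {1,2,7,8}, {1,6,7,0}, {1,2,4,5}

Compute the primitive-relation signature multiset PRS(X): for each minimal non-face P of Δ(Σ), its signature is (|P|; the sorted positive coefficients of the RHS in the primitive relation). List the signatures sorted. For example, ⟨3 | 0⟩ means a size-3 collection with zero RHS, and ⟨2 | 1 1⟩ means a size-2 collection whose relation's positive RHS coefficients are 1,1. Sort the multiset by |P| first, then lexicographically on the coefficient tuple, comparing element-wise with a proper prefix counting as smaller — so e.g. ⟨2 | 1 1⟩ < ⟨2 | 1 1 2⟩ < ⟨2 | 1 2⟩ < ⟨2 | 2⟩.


Primitive collections (11):

  P = {1,3}:  v_{1} + v_{3} = 0  →  sig = ⟨2 | 0⟩
  P = {0,2}:  v_{0} + v_{2} = v_{6}  →  sig = ⟨2 | 1⟩
  P = {6,8}:  v_{6} + v_{8} = v_{1}  →  sig = ⟨2 | 1⟩
  P = {2,3}:  v_{2} + v_{3} = v_{5} + v_{7}  →  sig = ⟨2 | 1 1⟩
  P = {3,4}:  v_{3} + v_{4} = v_{5} + v_{6}  →  sig = ⟨2 | 1 1⟩
  P = {4,7}:  v_{4} + v_{7} = v_{2} + v_{6}  →  sig = ⟨2 | 1 1⟩
  P = {3,6}:  v_{3} + v_{6} = v_{0} + v_{5} + v_{7}  →  sig = ⟨2 | 1 1 1⟩
  P = {4,8}:  v_{4} + v_{8} = 2·v_{1} + v_{5}  →  sig = ⟨2 | 1 2⟩
  P = {1,5,6}:  v_{1} + v_{5} + v_{6} = v_{4}  →  sig = ⟨3 | 1⟩
  P = {1,5,7}:  v_{1} + v_{5} + v_{7} = v_{2}  →  sig = ⟨3 | 1⟩
  P = {0,5,7,8}:  v_{0} + v_{5} + v_{7} + v_{8} = 0  →  sig = ⟨4 | 0⟩

Sorted signature multiset PRS(X):
{ ⟨2 | 0⟩,  ⟨2 | 1⟩ ×2,  ⟨2 | 1 1⟩ ×3,  ⟨2 | 1 1 1⟩,  ⟨2 | 1 2⟩,  ⟨3 | 1⟩ ×2,  ⟨4 | 0⟩ }


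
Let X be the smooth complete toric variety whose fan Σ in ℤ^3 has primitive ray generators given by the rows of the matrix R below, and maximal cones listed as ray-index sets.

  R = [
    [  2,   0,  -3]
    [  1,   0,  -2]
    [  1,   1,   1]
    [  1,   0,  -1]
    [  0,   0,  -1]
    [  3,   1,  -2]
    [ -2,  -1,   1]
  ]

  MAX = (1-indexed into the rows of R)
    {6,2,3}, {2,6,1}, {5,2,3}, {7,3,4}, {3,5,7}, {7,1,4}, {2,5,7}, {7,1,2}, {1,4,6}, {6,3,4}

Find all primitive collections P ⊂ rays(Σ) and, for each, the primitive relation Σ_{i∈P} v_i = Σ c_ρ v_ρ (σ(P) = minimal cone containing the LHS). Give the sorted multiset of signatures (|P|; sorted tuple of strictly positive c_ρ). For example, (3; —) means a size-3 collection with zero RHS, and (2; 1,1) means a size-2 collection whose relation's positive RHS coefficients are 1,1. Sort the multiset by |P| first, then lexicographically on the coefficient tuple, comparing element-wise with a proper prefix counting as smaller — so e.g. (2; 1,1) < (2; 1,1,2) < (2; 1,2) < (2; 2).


The 7 primitive collections of Σ (r=7, n=3):

  P = {1,3}:  v_{1} + v_{3} = v_{6}  so sig = (2; 1)
  P = {2,4}:  v_{2} + v_{4} = v_{1}  so sig = (2; 1)
  P = {4,5}:  v_{4} + v_{5} = v_{2}  so sig = (2; 1)
  P = {6,7}:  v_{6} + v_{7} = v_{4}  so sig = (2; 1)
  P = {5,6}:  v_{5} + v_{6} = 2·v_{2} + v_{3}  so sig = (2; 1,2)
  P = {1,5}:  v_{1} + v_{5} = 2·v_{2}  so sig = (2; 2)
  P = {2,3,7}:  v_{2} + v_{3} + v_{7} = 0  so sig = (3; —)

Signatures (|P|; sorted positive RHS coefficients), sorted:
{ (2; 1) ×4,  (2; 1,2),  (2; 2),  (3; —) }


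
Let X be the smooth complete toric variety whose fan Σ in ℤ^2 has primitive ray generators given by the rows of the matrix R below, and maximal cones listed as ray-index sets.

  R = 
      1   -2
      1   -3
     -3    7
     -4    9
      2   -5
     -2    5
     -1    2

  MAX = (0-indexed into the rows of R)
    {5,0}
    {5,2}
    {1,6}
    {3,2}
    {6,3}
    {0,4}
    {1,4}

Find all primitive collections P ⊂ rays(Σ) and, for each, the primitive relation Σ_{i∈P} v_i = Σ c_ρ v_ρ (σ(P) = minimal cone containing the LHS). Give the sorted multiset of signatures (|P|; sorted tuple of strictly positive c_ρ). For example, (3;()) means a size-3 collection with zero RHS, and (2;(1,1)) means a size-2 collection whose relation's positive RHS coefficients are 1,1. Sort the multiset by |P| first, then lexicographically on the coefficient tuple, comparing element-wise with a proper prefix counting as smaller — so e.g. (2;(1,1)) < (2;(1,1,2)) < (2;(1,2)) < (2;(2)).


Σ has 14 primitive collections:

  • {0,6}:  v_{0} + v_{6} = 0  ⟹  sig = (2;())
  • {4,5}:  v_{4} + v_{5} = 0  ⟹  sig = (2;())
  • {0,1}:  v_{0} + v_{1} = v_{4}  ⟹  sig = (2;(1))
  • {0,2}:  v_{0} + v_{2} = v_{5}  ⟹  sig = (2;(1))
  • {0,3}:  v_{0} + v_{3} = v_{2}  ⟹  sig = (2;(1))
  • {1,5}:  v_{1} + v_{5} = v_{6}  ⟹  sig = (2;(1))
  • {2,4}:  v_{2} + v_{4} = v_{6}  ⟹  sig = (2;(1))
  • {2,6}:  v_{2} + v_{6} = v_{3}  ⟹  sig = (2;(1))
  • {4,6}:  v_{4} + v_{6} = v_{1}  ⟹  sig = (2;(1))
  • {5,6}:  v_{5} + v_{6} = v_{2}  ⟹  sig = (2;(1))
  • {1,2}:  v_{1} + v_{2} = 2·v_{6}  ⟹  sig = (2;(2))
  • {3,4}:  v_{3} + v_{4} = 2·v_{6}  ⟹  sig = (2;(2))
  • {3,5}:  v_{3} + v_{5} = 2·v_{2}  ⟹  sig = (2;(2))
  • {1,3}:  v_{1} + v_{3} = 3·v_{6}  ⟹  sig = (2;(3))

Signatures (|P|; sorted positive RHS coefficients), sorted:
[(2;()), (2;()), (2;(1)), (2;(1)), (2;(1)), (2;(1)), (2;(1)), (2;(1)), (2;(1)), (2;(1)), (2;(2)), (2;(2)), (2;(2)), (2;(3))]


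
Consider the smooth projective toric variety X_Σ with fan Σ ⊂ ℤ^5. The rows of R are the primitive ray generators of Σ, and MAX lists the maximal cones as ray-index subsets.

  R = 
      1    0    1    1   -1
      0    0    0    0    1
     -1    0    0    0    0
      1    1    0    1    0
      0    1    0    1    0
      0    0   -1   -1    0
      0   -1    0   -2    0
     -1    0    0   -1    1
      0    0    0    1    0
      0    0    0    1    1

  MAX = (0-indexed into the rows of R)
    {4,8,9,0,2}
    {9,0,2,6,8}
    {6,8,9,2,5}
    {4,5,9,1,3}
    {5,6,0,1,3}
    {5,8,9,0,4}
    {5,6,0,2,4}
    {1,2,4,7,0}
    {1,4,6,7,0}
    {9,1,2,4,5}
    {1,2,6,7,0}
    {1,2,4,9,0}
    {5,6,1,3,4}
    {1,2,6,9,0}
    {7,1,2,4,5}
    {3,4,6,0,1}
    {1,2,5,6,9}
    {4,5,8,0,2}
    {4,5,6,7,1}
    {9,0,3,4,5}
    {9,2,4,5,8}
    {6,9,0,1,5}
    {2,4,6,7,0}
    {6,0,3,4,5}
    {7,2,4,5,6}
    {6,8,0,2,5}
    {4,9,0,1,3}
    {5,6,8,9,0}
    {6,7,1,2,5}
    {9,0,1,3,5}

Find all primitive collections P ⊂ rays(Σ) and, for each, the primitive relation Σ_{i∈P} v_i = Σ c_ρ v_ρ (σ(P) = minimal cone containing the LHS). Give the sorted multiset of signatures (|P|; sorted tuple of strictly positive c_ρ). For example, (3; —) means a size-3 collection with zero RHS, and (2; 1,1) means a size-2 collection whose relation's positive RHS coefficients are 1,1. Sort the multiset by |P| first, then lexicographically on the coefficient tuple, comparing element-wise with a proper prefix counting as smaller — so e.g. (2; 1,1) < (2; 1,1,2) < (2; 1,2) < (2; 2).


Primitive collections (14):

  • {1,8}:  v_{1} + v_{8} = v_{9}  ⇒ sig = (2; 1)
  • {2,3}:  v_{2} + v_{3} = v_{4}  ⇒ sig = (2; 1)
  • {7,8}:  v_{7} + v_{8} = v_{1} + v_{2}  ⇒ sig = (2; 1,1)
  • {3,8}:  v_{3} + v_{8} = v_{0} + v_{4} + v_{5} + v_{9}  ⇒ sig = (2; 1,1,1,1)
  • {3,7}:  v_{3} + v_{7} = v_{1} + 2·v_{4} + v_{6}  ⇒ sig = (2; 1,1,2)
  • {7,9}:  v_{7} + v_{9} = 2·v_{1} + v_{2}  ⇒ sig = (2; 1,2)
  • {4,6,8}:  v_{4} + v_{6} + v_{8} = 0  ⇒ sig = (3; —)
  • {4,6,9}:  v_{4} + v_{6} + v_{9} = v_{1}  ⇒ sig = (3; 1)
  • {0,5,7}:  v_{0} + v_{5} + v_{7} = v_{4} + v_{6}  ⇒ sig = (3; 1,1)
  • {3,6,9}:  v_{3} + v_{6} + v_{9} = v_{0} + 2·v_{1} + v_{5}  ⇒ sig = (3; 1,1,2)
  • {0,1,2,5}:  v_{0} + v_{1} + v_{2} + v_{5} = 0  ⇒ sig = (4; —)
  • {0,1,4,5}:  v_{0} + v_{1} + v_{4} + v_{5} = v_{3}  ⇒ sig = (4; 1)
  • {0,2,5,9}:  v_{0} + v_{2} + v_{5} + v_{9} = v_{8}  ⇒ sig = (4; 1)
  • {1,2,4,6}:  v_{1} + v_{2} + v_{4} + v_{6} = v_{7}  ⇒ sig = (4; 1)

Hence PRS(X_Σ) =
[(2; 1), (2; 1), (2; 1,1), (2; 1,1,1,1), (2; 1,1,2), (2; 1,2), (3; —), (3; 1), (3; 1,1), (3; 1,1,2), (4; —), (4; 1), (4; 1), (4; 1)]


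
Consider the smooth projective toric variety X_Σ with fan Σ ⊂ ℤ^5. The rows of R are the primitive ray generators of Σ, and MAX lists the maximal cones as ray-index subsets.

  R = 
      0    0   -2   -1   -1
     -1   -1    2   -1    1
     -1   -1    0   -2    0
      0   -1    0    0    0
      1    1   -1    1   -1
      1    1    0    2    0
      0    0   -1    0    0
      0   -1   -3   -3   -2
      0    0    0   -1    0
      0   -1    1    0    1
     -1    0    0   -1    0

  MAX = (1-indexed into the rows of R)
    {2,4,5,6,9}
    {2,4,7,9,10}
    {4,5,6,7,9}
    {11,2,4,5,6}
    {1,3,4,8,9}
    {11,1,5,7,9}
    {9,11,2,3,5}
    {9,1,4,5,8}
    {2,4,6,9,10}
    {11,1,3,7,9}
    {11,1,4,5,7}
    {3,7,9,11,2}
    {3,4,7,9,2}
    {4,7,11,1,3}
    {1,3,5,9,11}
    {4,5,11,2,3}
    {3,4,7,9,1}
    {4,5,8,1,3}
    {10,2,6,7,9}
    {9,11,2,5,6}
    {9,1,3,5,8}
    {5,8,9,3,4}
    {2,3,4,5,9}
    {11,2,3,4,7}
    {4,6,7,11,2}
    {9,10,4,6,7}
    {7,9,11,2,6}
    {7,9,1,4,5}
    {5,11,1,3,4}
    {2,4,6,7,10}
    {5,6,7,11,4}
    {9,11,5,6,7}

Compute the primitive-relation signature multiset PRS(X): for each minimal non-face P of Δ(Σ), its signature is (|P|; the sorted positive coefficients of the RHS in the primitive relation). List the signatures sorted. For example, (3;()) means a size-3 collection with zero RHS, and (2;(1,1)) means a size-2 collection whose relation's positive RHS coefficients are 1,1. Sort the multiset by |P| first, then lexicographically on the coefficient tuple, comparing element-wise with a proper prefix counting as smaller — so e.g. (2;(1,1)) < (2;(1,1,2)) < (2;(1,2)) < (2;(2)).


Minimal non-faces — 17 found among 11 rays, 32 max cones:

  {3,6}:  v_{3} + v_{6} = 0  ⟹  sig = (2;())
  {1,2}:  v_{1} + v_{2} = v_{3}  ⟹  sig = (2;(1))
  {1,6}:  v_{1} + v_{6} = v_{5} + v_{7}  ⟹  sig = (2;(1,1))
  {10,11}:  v_{10} + v_{11} = v_{2} + v_{7}  ⟹  sig = (2;(1,1))
  {1,10}:  v_{1} + v_{10} = v_{4} + v_{7} + v_{9}  ⟹  sig = (2;(1,1,1))
  {5,10}:  v_{5} + v_{10} = v_{4} + v_{6} + v_{9}  ⟹  sig = (2;(1,1,1))
  {3,10}:  v_{3} + v_{10} = v_{2} + v_{4} + v_{7} + v_{9}  ⟹  sig = (2;(1,1,1,1))
  {6,8}:  v_{6} + v_{8} = v_{1} + v_{4} + v_{5} + v_{9}  ⟹  sig = (2;(1,1,1,1))
  {2,8}:  v_{2} + v_{8} = 2·v_{3} + v_{4} + v_{5} + v_{9}  ⟹  sig = (2;(1,1,1,2))
  {7,8}:  v_{7} + v_{8} = 2·v_{1} + v_{4} + v_{9}  ⟹  sig = (2;(1,1,2))
  {8,11}:  v_{8} + v_{11} = v_{1} + 2·v_{3} + v_{5}  ⟹  sig = (2;(1,1,2))
  {8,10}:  v_{8} + v_{10} = v_{1} + 2·v_{4} + 2·v_{9}  ⟹  sig = (2;(1,2,2))
  {2,5,7}:  v_{2} + v_{5} + v_{7} = 0  ⟹  sig = (3;())
  {3,5,7}:  v_{3} + v_{5} + v_{7} = v_{1}  ⟹  sig = (3;(1))
  {4,9,11}:  v_{4} + v_{9} + v_{11} = v_{3}  ⟹  sig = (3;(1))
  {1,3,4,5,9}:  v_{1} + v_{3} + v_{4} + v_{5} + v_{9} = v_{8}  ⟹  sig = (5;(1))
  {2,4,6,7,9}:  v_{2} + v_{4} + v_{6} + v_{7} + v_{9} = v_{10}  ⟹  sig = (5;(1))

Signatures (|P|; sorted positive RHS coefficients), sorted:
    (2;())
    (2;(1))
    (2;(1,1))
    (2;(1,1))
    (2;(1,1,1))
    (2;(1,1,1))
    (2;(1,1,1,1))
    (2;(1,1,1,1))
    (2;(1,1,1,2))
    (2;(1,1,2))
    (2;(1,1,2))
    (2;(1,2,2))
    (3;())
    (3;(1))
    (3;(1))
    (5;(1))
    (5;(1))


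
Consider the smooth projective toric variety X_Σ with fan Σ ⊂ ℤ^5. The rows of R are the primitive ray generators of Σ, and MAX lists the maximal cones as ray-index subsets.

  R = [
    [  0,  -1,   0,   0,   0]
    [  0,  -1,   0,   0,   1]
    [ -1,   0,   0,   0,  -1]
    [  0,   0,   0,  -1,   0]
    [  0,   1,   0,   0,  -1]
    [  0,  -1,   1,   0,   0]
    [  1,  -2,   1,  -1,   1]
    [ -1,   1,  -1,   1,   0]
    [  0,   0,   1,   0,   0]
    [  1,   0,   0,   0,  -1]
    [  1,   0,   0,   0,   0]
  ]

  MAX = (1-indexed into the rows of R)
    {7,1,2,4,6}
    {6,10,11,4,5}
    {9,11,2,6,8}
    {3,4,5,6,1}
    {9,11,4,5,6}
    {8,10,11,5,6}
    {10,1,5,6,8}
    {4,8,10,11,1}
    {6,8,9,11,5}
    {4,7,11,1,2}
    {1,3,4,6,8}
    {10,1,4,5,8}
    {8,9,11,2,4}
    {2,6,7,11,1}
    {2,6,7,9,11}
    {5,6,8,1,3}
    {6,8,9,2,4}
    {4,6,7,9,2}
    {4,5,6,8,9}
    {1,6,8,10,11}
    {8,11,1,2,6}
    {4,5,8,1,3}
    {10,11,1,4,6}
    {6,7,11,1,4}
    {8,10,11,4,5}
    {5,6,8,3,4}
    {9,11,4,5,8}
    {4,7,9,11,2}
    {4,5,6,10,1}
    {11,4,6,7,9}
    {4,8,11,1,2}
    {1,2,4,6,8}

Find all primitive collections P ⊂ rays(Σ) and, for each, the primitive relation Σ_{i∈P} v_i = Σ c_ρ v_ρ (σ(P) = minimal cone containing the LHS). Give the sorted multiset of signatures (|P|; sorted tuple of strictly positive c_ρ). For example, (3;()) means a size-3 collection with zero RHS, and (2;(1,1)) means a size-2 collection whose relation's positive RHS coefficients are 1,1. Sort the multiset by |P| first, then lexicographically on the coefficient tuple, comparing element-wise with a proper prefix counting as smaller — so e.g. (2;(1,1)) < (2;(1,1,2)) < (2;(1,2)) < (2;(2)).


Minimal non-faces — 17 found among 11 rays, 32 max cones:

  • {2,5}:  v_{2} + v_{5} = 0  →  sig = (2;())
  • {1,9}:  v_{1} + v_{9} = v_{6}  →  sig = (2;(1))
  • {7,8}:  v_{7} + v_{8} = v_{2}  →  sig = (2;(1))
  • {2,10}:  v_{2} + v_{10} = v_{1} + v_{11}  →  sig = (2;(1,1))
  • {3,11}:  v_{3} + v_{11} = v_{1} + v_{5}  →  sig = (2;(1,1))
  • {3,7}:  v_{3} + v_{7} = v_{1} + v_{4} + v_{6}  →  sig = (2;(1,1,1))
  • {5,7}:  v_{5} + v_{7} = v_{4} + v_{6} + v_{11}  →  sig = (2;(1,1,1))
  • {9,10}:  v_{9} + v_{10} = v_{5} + v_{6} + v_{11}  →  sig = (2;(1,1,1))
  • {2,3}:  v_{2} + v_{3} = v_{1} + v_{4} + v_{6} + v_{8}  →  sig = (2;(1,1,1,1))
  • {3,9}:  v_{3} + v_{9} = v_{4} + v_{5} + 2·v_{6} + v_{8}  →  sig = (2;(1,1,1,2))
  • {7,10}:  v_{7} + v_{10} = v_{1} + v_{4} + v_{6} + 2·v_{11}  →  sig = (2;(1,1,1,2))
  • {3,10}:  v_{3} + v_{10} = 2·v_{1} + 2·v_{5}  →  sig = (2;(2,2))
  • {1,5,11}:  v_{1} + v_{5} + v_{11} = v_{10}  →  sig = (3;(1))
  • {4,6,8,11}:  v_{4} + v_{6} + v_{8} + v_{11} = 0  →  sig = (4;())
  • {2,4,6,11}:  v_{2} + v_{4} + v_{6} + v_{11} = v_{7}  →  sig = (4;(1))
  • {4,6,8,10}:  v_{4} + v_{6} + v_{8} + v_{10} = v_{1} + v_{5}  →  sig = (4;(1,1))
  • {1,4,5,6,8}:  v_{1} + v_{4} + v_{5} + v_{6} + v_{8} = v_{3}  →  sig = (5;(1))

Hence PRS(X_Σ) =
    (2;())
    (2;(1))
    (2;(1))
    (2;(1,1))
    (2;(1,1))
    (2;(1,1,1))
    (2;(1,1,1))
    (2;(1,1,1))
    (2;(1,1,1,1))
    (2;(1,1,1,2))
    (2;(1,1,1,2))
    (2;(2,2))
    (3;(1))
    (4;())
    (4;(1))
    (4;(1,1))
    (5;(1))


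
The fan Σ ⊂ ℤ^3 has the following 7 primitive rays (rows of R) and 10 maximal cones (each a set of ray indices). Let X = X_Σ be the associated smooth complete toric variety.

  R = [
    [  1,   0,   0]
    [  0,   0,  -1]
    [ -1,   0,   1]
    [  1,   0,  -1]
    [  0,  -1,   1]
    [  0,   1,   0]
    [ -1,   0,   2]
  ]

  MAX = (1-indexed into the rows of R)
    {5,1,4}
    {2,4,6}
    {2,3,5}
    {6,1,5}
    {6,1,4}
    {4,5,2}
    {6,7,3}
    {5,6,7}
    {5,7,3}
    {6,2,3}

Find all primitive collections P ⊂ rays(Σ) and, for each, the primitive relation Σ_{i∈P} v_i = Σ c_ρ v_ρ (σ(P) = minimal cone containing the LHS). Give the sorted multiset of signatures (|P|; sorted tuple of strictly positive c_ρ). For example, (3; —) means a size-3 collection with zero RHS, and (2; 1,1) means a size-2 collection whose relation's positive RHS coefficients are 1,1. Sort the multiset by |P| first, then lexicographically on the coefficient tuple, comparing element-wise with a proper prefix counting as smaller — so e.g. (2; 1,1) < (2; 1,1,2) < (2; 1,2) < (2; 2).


Primitive collections (9):

  • {3,4}:  v_{3} + v_{4} = 0  ⟹  sig = (2; —)
  • {1,2}:  v_{1} + v_{2} = v_{4}  ⟹  sig = (2; 1)
  • {2,7}:  v_{2} + v_{7} = v_{3}  ⟹  sig = (2; 1)
  • {1,3}:  v_{1} + v_{3} = v_{5} + v_{6}  ⟹  sig = (2; 1,1)
  • {4,7}:  v_{4} + v_{7} = v_{5} + v_{6}  ⟹  sig = (2; 1,1)
  • {1,7}:  v_{1} + v_{7} = 2·v_{5} + 2·v_{6}  ⟹  sig = (2; 2,2)
  • {2,5,6}:  v_{2} + v_{5} + v_{6} = 0  ⟹  sig = (3; —)
  • {3,5,6}:  v_{3} + v_{5} + v_{6} = v_{7}  ⟹  sig = (3; 1)
  • {4,5,6}:  v_{4} + v_{5} + v_{6} = v_{1}  ⟹  sig = (3; 1)

Signatures (|P|; sorted positive RHS coefficients), sorted:
[(2; —), (2; 1), (2; 1), (2; 1,1), (2; 1,1), (2; 2,2), (3; —), (3; 1), (3; 1)]


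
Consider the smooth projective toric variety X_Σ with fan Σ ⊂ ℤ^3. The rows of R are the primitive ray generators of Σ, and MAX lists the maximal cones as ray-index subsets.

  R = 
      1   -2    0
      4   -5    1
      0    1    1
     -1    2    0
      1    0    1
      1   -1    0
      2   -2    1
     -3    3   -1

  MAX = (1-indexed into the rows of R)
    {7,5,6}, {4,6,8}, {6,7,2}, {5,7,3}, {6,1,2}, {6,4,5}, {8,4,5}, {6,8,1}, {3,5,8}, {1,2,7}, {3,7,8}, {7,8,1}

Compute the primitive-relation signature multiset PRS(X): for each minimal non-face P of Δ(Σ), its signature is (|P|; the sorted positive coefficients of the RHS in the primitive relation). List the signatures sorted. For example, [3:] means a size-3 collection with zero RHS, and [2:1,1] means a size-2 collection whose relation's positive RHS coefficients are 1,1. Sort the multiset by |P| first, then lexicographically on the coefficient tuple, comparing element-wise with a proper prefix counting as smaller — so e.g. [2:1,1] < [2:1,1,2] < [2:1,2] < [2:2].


14 minimal non-faces of Δ(Σ) (on 8 rays):

  P={1,4}:  v_{1} + v_{4} = 0  →  sig = [2:]
  P={1,5}:  v_{1} + v_{5} = v_{7}  →  sig = [2:1]
  P={2,8}:  v_{2} + v_{8} = v_{1}  →  sig = [2:1]
  P={3,6}:  v_{3} + v_{6} = v_{5}  →  sig = [2:1]
  P={4,7}:  v_{4} + v_{7} = v_{5}  →  sig = [2:1]
  P={2,4}:  v_{2} + v_{4} = v_{6} + v_{7}  →  sig = [2:1,1]
  P={1,3}:  v_{1} + v_{3} = 2·v_{7} + v_{8}  →  sig = [2:1,2]
  P={2,5}:  v_{2} + v_{5} = v_{6} + 2·v_{7}  →  sig = [2:1,2]
  P={3,4}:  v_{3} + v_{4} = 2·v_{5} + v_{8}  →  sig = [2:1,2]
  P={2,3}:  v_{2} + v_{3} = 2·v_{7}  →  sig = [2:2]
  P={6,7,8}:  v_{6} + v_{7} + v_{8} = 0  →  sig = [3:]
  P={1,6,7}:  v_{1} + v_{6} + v_{7} = v_{2}  →  sig = [3:1]
  P={5,6,8}:  v_{5} + v_{6} + v_{8} = v_{4}  →  sig = [3:1]
  P={5,7,8}:  v_{5} + v_{7} + v_{8} = v_{3}  →  sig = [3:1]

Hence PRS(X_Σ) =
{ [2:],  [2:1] ×4,  [2:1,1],  [2:1,2] ×3,  [2:2],  [3:],  [3:1] ×3 }


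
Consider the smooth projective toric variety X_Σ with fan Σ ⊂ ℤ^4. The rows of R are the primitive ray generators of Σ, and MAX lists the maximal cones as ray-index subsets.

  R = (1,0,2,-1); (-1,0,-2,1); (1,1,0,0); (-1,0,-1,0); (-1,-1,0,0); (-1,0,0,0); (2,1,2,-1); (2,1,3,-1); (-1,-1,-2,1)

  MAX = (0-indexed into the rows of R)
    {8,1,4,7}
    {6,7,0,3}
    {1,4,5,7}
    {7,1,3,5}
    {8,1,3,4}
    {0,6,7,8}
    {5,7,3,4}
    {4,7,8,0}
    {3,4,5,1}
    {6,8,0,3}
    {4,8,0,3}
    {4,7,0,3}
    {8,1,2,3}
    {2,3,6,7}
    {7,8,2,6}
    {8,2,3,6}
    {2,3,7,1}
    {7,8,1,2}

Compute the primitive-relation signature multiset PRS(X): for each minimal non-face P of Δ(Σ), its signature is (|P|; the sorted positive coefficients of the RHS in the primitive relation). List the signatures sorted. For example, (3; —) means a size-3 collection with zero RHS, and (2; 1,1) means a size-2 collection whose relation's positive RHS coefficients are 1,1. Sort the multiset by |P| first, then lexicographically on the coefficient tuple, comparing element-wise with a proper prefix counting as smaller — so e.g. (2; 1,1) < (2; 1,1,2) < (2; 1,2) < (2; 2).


Δ(Σ) — 9 vertices, 11 min non-faces:

  P = {0,1}:  v_{0} + v_{1} = 0  ⇒ sig = (2; —)
  P = {2,4}:  v_{2} + v_{4} = 0  ⇒ sig = (2; —)
  P = {0,2}:  v_{0} + v_{2} = v_{6}  ⇒ sig = (2; 1)
  P = {1,6}:  v_{1} + v_{6} = v_{2}  ⇒ sig = (2; 1)
  P = {4,6}:  v_{4} + v_{6} = v_{0}  ⇒ sig = (2; 1)
  P = {5,6}:  v_{5} + v_{6} = v_{3} + v_{7}  ⇒ sig = (2; 1,1)
  P = {5,8}:  v_{5} + v_{8} = v_{1} + v_{4}  ⇒ sig = (2; 1,1)
  P = {0,5}:  v_{0} + v_{5} = v_{3} + v_{4} + v_{7}  ⇒ sig = (2; 1,1,1)
  P = {2,5}:  v_{2} + v_{5} = v_{1} + v_{3} + v_{7}  ⇒ sig = (2; 1,1,1)
  P = {3,7,8}:  v_{3} + v_{7} + v_{8} = 0  ⇒ sig = (3; —)
  P = {1,3,4,7}:  v_{1} + v_{3} + v_{4} + v_{7} = v_{5}  ⇒ sig = (4; 1)

so the primitive-relation signature multiset is
[(2; —), (2; —), (2; 1), (2; 1), (2; 1), (2; 1,1), (2; 1,1), (2; 1,1,1), (2; 1,1,1), (3; —), (4; 1)]


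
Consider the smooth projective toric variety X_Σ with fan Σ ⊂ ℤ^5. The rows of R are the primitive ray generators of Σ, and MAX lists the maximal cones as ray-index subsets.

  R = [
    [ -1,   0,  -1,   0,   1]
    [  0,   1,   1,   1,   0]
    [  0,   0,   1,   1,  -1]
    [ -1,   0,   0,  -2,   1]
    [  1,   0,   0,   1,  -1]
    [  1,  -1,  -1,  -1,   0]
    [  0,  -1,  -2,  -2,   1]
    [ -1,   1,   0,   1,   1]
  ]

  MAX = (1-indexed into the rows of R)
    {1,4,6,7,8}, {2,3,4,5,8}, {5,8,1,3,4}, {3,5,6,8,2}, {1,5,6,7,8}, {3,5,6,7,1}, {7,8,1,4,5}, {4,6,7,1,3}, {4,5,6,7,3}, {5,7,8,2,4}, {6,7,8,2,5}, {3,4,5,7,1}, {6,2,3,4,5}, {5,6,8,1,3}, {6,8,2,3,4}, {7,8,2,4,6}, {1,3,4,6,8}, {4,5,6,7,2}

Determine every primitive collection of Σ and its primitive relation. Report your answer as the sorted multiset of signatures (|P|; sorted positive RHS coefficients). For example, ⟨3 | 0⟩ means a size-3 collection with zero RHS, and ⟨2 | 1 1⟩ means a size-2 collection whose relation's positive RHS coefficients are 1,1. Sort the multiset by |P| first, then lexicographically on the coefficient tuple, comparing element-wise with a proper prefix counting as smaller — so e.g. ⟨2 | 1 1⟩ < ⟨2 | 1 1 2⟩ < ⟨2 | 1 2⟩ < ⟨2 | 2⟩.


5 minimal non-faces of Δ(Σ) (on 8 rays):

  {1,2}:  v_{1} + v_{2} = v_{8}  ⟹  sig = ⟨2 | 1⟩
  {2,3,7}:  v_{2} + v_{3} + v_{7} = 0  ⟹  sig = ⟨3 | 0⟩
  {3,7,8}:  v_{3} + v_{7} + v_{8} = v_{1}  ⟹  sig = ⟨3 | 1⟩
  {1,4,5,6}:  v_{1} + v_{4} + v_{5} + v_{6} = v_{7}  ⟹  sig = ⟨4 | 1⟩
  {4,5,6,8}:  v_{4} + v_{5} + v_{6} + v_{8} = v_{2} + v_{7}  ⟹  sig = ⟨4 | 1 1⟩

Signatures (|P|; sorted positive RHS coefficients), sorted:
{ ⟨2 | 1⟩,  ⟨3 | 0⟩,  ⟨3 | 1⟩,  ⟨4 | 1⟩,  ⟨4 | 1 1⟩ }
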